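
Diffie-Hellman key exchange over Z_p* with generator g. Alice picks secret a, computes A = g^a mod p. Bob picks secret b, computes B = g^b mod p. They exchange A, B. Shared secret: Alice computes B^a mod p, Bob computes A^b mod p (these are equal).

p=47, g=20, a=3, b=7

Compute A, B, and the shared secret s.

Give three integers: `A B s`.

Answer: 10 26 45

Derivation:
A = 20^3 mod 47  (bits of 3 = 11)
  bit 0 = 1: r = r^2 * 20 mod 47 = 1^2 * 20 = 1*20 = 20
  bit 1 = 1: r = r^2 * 20 mod 47 = 20^2 * 20 = 24*20 = 10
  -> A = 10
B = 20^7 mod 47  (bits of 7 = 111)
  bit 0 = 1: r = r^2 * 20 mod 47 = 1^2 * 20 = 1*20 = 20
  bit 1 = 1: r = r^2 * 20 mod 47 = 20^2 * 20 = 24*20 = 10
  bit 2 = 1: r = r^2 * 20 mod 47 = 10^2 * 20 = 6*20 = 26
  -> B = 26
s = B^a = 26^3 mod 47  (bits of 3 = 11)
  bit 0 = 1: r = r^2 * 26 mod 47 = 1^2 * 26 = 1*26 = 26
  bit 1 = 1: r = r^2 * 26 mod 47 = 26^2 * 26 = 18*26 = 45
  -> s = B^a = 45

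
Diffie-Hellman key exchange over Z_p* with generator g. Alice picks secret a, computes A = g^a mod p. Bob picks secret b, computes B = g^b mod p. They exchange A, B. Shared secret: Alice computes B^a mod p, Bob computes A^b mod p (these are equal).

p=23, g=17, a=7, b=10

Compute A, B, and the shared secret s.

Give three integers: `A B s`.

Answer: 20 4 8

Derivation:
A = 17^7 mod 23  (bits of 7 = 111)
  bit 0 = 1: r = r^2 * 17 mod 23 = 1^2 * 17 = 1*17 = 17
  bit 1 = 1: r = r^2 * 17 mod 23 = 17^2 * 17 = 13*17 = 14
  bit 2 = 1: r = r^2 * 17 mod 23 = 14^2 * 17 = 12*17 = 20
  -> A = 20
B = 17^10 mod 23  (bits of 10 = 1010)
  bit 0 = 1: r = r^2 * 17 mod 23 = 1^2 * 17 = 1*17 = 17
  bit 1 = 0: r = r^2 mod 23 = 17^2 = 13
  bit 2 = 1: r = r^2 * 17 mod 23 = 13^2 * 17 = 8*17 = 21
  bit 3 = 0: r = r^2 mod 23 = 21^2 = 4
  -> B = 4
s = B^a = 4^7 mod 23  (bits of 7 = 111)
  bit 0 = 1: r = r^2 * 4 mod 23 = 1^2 * 4 = 1*4 = 4
  bit 1 = 1: r = r^2 * 4 mod 23 = 4^2 * 4 = 16*4 = 18
  bit 2 = 1: r = r^2 * 4 mod 23 = 18^2 * 4 = 2*4 = 8
  -> s = B^a = 8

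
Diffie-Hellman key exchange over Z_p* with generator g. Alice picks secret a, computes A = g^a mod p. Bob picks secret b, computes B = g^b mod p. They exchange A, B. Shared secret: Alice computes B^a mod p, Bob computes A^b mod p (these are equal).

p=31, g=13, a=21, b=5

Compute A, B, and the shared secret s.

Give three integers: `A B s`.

Answer: 15 6 30

Derivation:
A = 13^21 mod 31  (bits of 21 = 10101)
  bit 0 = 1: r = r^2 * 13 mod 31 = 1^2 * 13 = 1*13 = 13
  bit 1 = 0: r = r^2 mod 31 = 13^2 = 14
  bit 2 = 1: r = r^2 * 13 mod 31 = 14^2 * 13 = 10*13 = 6
  bit 3 = 0: r = r^2 mod 31 = 6^2 = 5
  bit 4 = 1: r = r^2 * 13 mod 31 = 5^2 * 13 = 25*13 = 15
  -> A = 15
B = 13^5 mod 31  (bits of 5 = 101)
  bit 0 = 1: r = r^2 * 13 mod 31 = 1^2 * 13 = 1*13 = 13
  bit 1 = 0: r = r^2 mod 31 = 13^2 = 14
  bit 2 = 1: r = r^2 * 13 mod 31 = 14^2 * 13 = 10*13 = 6
  -> B = 6
s = B^a = 6^21 mod 31  (bits of 21 = 10101)
  bit 0 = 1: r = r^2 * 6 mod 31 = 1^2 * 6 = 1*6 = 6
  bit 1 = 0: r = r^2 mod 31 = 6^2 = 5
  bit 2 = 1: r = r^2 * 6 mod 31 = 5^2 * 6 = 25*6 = 26
  bit 3 = 0: r = r^2 mod 31 = 26^2 = 25
  bit 4 = 1: r = r^2 * 6 mod 31 = 25^2 * 6 = 5*6 = 30
  -> s = B^a = 30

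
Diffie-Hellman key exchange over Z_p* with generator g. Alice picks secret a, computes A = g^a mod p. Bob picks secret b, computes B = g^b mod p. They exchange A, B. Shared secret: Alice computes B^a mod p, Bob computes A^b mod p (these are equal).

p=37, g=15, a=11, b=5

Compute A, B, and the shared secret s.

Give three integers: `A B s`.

A = 15^11 mod 37  (bits of 11 = 1011)
  bit 0 = 1: r = r^2 * 15 mod 37 = 1^2 * 15 = 1*15 = 15
  bit 1 = 0: r = r^2 mod 37 = 15^2 = 3
  bit 2 = 1: r = r^2 * 15 mod 37 = 3^2 * 15 = 9*15 = 24
  bit 3 = 1: r = r^2 * 15 mod 37 = 24^2 * 15 = 21*15 = 19
  -> A = 19
B = 15^5 mod 37  (bits of 5 = 101)
  bit 0 = 1: r = r^2 * 15 mod 37 = 1^2 * 15 = 1*15 = 15
  bit 1 = 0: r = r^2 mod 37 = 15^2 = 3
  bit 2 = 1: r = r^2 * 15 mod 37 = 3^2 * 15 = 9*15 = 24
  -> B = 24
s = B^a = 24^11 mod 37  (bits of 11 = 1011)
  bit 0 = 1: r = r^2 * 24 mod 37 = 1^2 * 24 = 1*24 = 24
  bit 1 = 0: r = r^2 mod 37 = 24^2 = 21
  bit 2 = 1: r = r^2 * 24 mod 37 = 21^2 * 24 = 34*24 = 2
  bit 3 = 1: r = r^2 * 24 mod 37 = 2^2 * 24 = 4*24 = 22
  -> s = B^a = 22

Answer: 19 24 22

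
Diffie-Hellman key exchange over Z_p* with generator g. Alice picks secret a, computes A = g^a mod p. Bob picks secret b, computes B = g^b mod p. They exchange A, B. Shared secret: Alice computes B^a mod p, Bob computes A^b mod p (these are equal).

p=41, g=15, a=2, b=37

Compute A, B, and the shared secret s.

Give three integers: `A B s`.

Answer: 20 19 33

Derivation:
A = 15^2 mod 41  (bits of 2 = 10)
  bit 0 = 1: r = r^2 * 15 mod 41 = 1^2 * 15 = 1*15 = 15
  bit 1 = 0: r = r^2 mod 41 = 15^2 = 20
  -> A = 20
B = 15^37 mod 41  (bits of 37 = 100101)
  bit 0 = 1: r = r^2 * 15 mod 41 = 1^2 * 15 = 1*15 = 15
  bit 1 = 0: r = r^2 mod 41 = 15^2 = 20
  bit 2 = 0: r = r^2 mod 41 = 20^2 = 31
  bit 3 = 1: r = r^2 * 15 mod 41 = 31^2 * 15 = 18*15 = 24
  bit 4 = 0: r = r^2 mod 41 = 24^2 = 2
  bit 5 = 1: r = r^2 * 15 mod 41 = 2^2 * 15 = 4*15 = 19
  -> B = 19
s = B^a = 19^2 mod 41  (bits of 2 = 10)
  bit 0 = 1: r = r^2 * 19 mod 41 = 1^2 * 19 = 1*19 = 19
  bit 1 = 0: r = r^2 mod 41 = 19^2 = 33
  -> s = B^a = 33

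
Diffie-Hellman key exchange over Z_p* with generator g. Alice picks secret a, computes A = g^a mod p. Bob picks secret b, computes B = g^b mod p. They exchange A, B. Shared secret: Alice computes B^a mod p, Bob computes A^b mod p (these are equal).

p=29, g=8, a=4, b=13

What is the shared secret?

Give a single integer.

Answer: 25

Derivation:
A = 8^4 mod 29  (bits of 4 = 100)
  bit 0 = 1: r = r^2 * 8 mod 29 = 1^2 * 8 = 1*8 = 8
  bit 1 = 0: r = r^2 mod 29 = 8^2 = 6
  bit 2 = 0: r = r^2 mod 29 = 6^2 = 7
  -> A = 7
B = 8^13 mod 29  (bits of 13 = 1101)
  bit 0 = 1: r = r^2 * 8 mod 29 = 1^2 * 8 = 1*8 = 8
  bit 1 = 1: r = r^2 * 8 mod 29 = 8^2 * 8 = 6*8 = 19
  bit 2 = 0: r = r^2 mod 29 = 19^2 = 13
  bit 3 = 1: r = r^2 * 8 mod 29 = 13^2 * 8 = 24*8 = 18
  -> B = 18
s = B^a = 18^4 mod 29  (bits of 4 = 100)
  bit 0 = 1: r = r^2 * 18 mod 29 = 1^2 * 18 = 1*18 = 18
  bit 1 = 0: r = r^2 mod 29 = 18^2 = 5
  bit 2 = 0: r = r^2 mod 29 = 5^2 = 25
  -> s = B^a = 25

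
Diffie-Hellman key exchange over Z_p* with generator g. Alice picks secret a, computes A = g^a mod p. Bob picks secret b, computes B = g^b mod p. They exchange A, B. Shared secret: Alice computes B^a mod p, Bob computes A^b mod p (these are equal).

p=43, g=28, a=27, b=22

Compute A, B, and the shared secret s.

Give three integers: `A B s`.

A = 28^27 mod 43  (bits of 27 = 11011)
  bit 0 = 1: r = r^2 * 28 mod 43 = 1^2 * 28 = 1*28 = 28
  bit 1 = 1: r = r^2 * 28 mod 43 = 28^2 * 28 = 10*28 = 22
  bit 2 = 0: r = r^2 mod 43 = 22^2 = 11
  bit 3 = 1: r = r^2 * 28 mod 43 = 11^2 * 28 = 35*28 = 34
  bit 4 = 1: r = r^2 * 28 mod 43 = 34^2 * 28 = 38*28 = 32
  -> A = 32
B = 28^22 mod 43  (bits of 22 = 10110)
  bit 0 = 1: r = r^2 * 28 mod 43 = 1^2 * 28 = 1*28 = 28
  bit 1 = 0: r = r^2 mod 43 = 28^2 = 10
  bit 2 = 1: r = r^2 * 28 mod 43 = 10^2 * 28 = 14*28 = 5
  bit 3 = 1: r = r^2 * 28 mod 43 = 5^2 * 28 = 25*28 = 12
  bit 4 = 0: r = r^2 mod 43 = 12^2 = 15
  -> B = 15
s = B^a = 15^27 mod 43  (bits of 27 = 11011)
  bit 0 = 1: r = r^2 * 15 mod 43 = 1^2 * 15 = 1*15 = 15
  bit 1 = 1: r = r^2 * 15 mod 43 = 15^2 * 15 = 10*15 = 21
  bit 2 = 0: r = r^2 mod 43 = 21^2 = 11
  bit 3 = 1: r = r^2 * 15 mod 43 = 11^2 * 15 = 35*15 = 9
  bit 4 = 1: r = r^2 * 15 mod 43 = 9^2 * 15 = 38*15 = 11
  -> s = B^a = 11

Answer: 32 15 11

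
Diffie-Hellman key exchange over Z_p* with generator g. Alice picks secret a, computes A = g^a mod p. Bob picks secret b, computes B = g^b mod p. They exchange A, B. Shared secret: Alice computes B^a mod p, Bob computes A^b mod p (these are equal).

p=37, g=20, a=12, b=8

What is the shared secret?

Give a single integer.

Answer: 10

Derivation:
A = 20^12 mod 37  (bits of 12 = 1100)
  bit 0 = 1: r = r^2 * 20 mod 37 = 1^2 * 20 = 1*20 = 20
  bit 1 = 1: r = r^2 * 20 mod 37 = 20^2 * 20 = 30*20 = 8
  bit 2 = 0: r = r^2 mod 37 = 8^2 = 27
  bit 3 = 0: r = r^2 mod 37 = 27^2 = 26
  -> A = 26
B = 20^8 mod 37  (bits of 8 = 1000)
  bit 0 = 1: r = r^2 * 20 mod 37 = 1^2 * 20 = 1*20 = 20
  bit 1 = 0: r = r^2 mod 37 = 20^2 = 30
  bit 2 = 0: r = r^2 mod 37 = 30^2 = 12
  bit 3 = 0: r = r^2 mod 37 = 12^2 = 33
  -> B = 33
s = B^a = 33^12 mod 37  (bits of 12 = 1100)
  bit 0 = 1: r = r^2 * 33 mod 37 = 1^2 * 33 = 1*33 = 33
  bit 1 = 1: r = r^2 * 33 mod 37 = 33^2 * 33 = 16*33 = 10
  bit 2 = 0: r = r^2 mod 37 = 10^2 = 26
  bit 3 = 0: r = r^2 mod 37 = 26^2 = 10
  -> s = B^a = 10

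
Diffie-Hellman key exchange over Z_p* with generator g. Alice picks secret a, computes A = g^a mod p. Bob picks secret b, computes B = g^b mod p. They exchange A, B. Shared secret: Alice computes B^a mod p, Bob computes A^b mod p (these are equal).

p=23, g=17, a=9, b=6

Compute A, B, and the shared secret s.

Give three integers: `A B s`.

Answer: 7 12 4

Derivation:
A = 17^9 mod 23  (bits of 9 = 1001)
  bit 0 = 1: r = r^2 * 17 mod 23 = 1^2 * 17 = 1*17 = 17
  bit 1 = 0: r = r^2 mod 23 = 17^2 = 13
  bit 2 = 0: r = r^2 mod 23 = 13^2 = 8
  bit 3 = 1: r = r^2 * 17 mod 23 = 8^2 * 17 = 18*17 = 7
  -> A = 7
B = 17^6 mod 23  (bits of 6 = 110)
  bit 0 = 1: r = r^2 * 17 mod 23 = 1^2 * 17 = 1*17 = 17
  bit 1 = 1: r = r^2 * 17 mod 23 = 17^2 * 17 = 13*17 = 14
  bit 2 = 0: r = r^2 mod 23 = 14^2 = 12
  -> B = 12
s = B^a = 12^9 mod 23  (bits of 9 = 1001)
  bit 0 = 1: r = r^2 * 12 mod 23 = 1^2 * 12 = 1*12 = 12
  bit 1 = 0: r = r^2 mod 23 = 12^2 = 6
  bit 2 = 0: r = r^2 mod 23 = 6^2 = 13
  bit 3 = 1: r = r^2 * 12 mod 23 = 13^2 * 12 = 8*12 = 4
  -> s = B^a = 4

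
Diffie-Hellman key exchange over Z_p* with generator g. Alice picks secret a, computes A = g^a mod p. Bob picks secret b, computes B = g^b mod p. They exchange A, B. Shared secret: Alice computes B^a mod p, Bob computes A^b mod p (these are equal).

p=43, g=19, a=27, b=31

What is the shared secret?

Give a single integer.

Answer: 2

Derivation:
A = 19^27 mod 43  (bits of 27 = 11011)
  bit 0 = 1: r = r^2 * 19 mod 43 = 1^2 * 19 = 1*19 = 19
  bit 1 = 1: r = r^2 * 19 mod 43 = 19^2 * 19 = 17*19 = 22
  bit 2 = 0: r = r^2 mod 43 = 22^2 = 11
  bit 3 = 1: r = r^2 * 19 mod 43 = 11^2 * 19 = 35*19 = 20
  bit 4 = 1: r = r^2 * 19 mod 43 = 20^2 * 19 = 13*19 = 32
  -> A = 32
B = 19^31 mod 43  (bits of 31 = 11111)
  bit 0 = 1: r = r^2 * 19 mod 43 = 1^2 * 19 = 1*19 = 19
  bit 1 = 1: r = r^2 * 19 mod 43 = 19^2 * 19 = 17*19 = 22
  bit 2 = 1: r = r^2 * 19 mod 43 = 22^2 * 19 = 11*19 = 37
  bit 3 = 1: r = r^2 * 19 mod 43 = 37^2 * 19 = 36*19 = 39
  bit 4 = 1: r = r^2 * 19 mod 43 = 39^2 * 19 = 16*19 = 3
  -> B = 3
s = B^a = 3^27 mod 43  (bits of 27 = 11011)
  bit 0 = 1: r = r^2 * 3 mod 43 = 1^2 * 3 = 1*3 = 3
  bit 1 = 1: r = r^2 * 3 mod 43 = 3^2 * 3 = 9*3 = 27
  bit 2 = 0: r = r^2 mod 43 = 27^2 = 41
  bit 3 = 1: r = r^2 * 3 mod 43 = 41^2 * 3 = 4*3 = 12
  bit 4 = 1: r = r^2 * 3 mod 43 = 12^2 * 3 = 15*3 = 2
  -> s = B^a = 2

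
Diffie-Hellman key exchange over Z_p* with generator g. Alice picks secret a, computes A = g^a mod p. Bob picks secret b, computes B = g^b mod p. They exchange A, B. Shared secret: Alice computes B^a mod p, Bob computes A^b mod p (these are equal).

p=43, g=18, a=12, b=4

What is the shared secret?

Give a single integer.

Answer: 41

Derivation:
A = 18^12 mod 43  (bits of 12 = 1100)
  bit 0 = 1: r = r^2 * 18 mod 43 = 1^2 * 18 = 1*18 = 18
  bit 1 = 1: r = r^2 * 18 mod 43 = 18^2 * 18 = 23*18 = 27
  bit 2 = 0: r = r^2 mod 43 = 27^2 = 41
  bit 3 = 0: r = r^2 mod 43 = 41^2 = 4
  -> A = 4
B = 18^4 mod 43  (bits of 4 = 100)
  bit 0 = 1: r = r^2 * 18 mod 43 = 1^2 * 18 = 1*18 = 18
  bit 1 = 0: r = r^2 mod 43 = 18^2 = 23
  bit 2 = 0: r = r^2 mod 43 = 23^2 = 13
  -> B = 13
s = B^a = 13^12 mod 43  (bits of 12 = 1100)
  bit 0 = 1: r = r^2 * 13 mod 43 = 1^2 * 13 = 1*13 = 13
  bit 1 = 1: r = r^2 * 13 mod 43 = 13^2 * 13 = 40*13 = 4
  bit 2 = 0: r = r^2 mod 43 = 4^2 = 16
  bit 3 = 0: r = r^2 mod 43 = 16^2 = 41
  -> s = B^a = 41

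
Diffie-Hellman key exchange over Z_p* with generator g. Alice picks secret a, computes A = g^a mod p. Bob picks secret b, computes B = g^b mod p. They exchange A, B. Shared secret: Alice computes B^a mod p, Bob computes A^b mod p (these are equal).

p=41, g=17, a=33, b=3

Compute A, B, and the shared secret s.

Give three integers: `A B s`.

A = 17^33 mod 41  (bits of 33 = 100001)
  bit 0 = 1: r = r^2 * 17 mod 41 = 1^2 * 17 = 1*17 = 17
  bit 1 = 0: r = r^2 mod 41 = 17^2 = 2
  bit 2 = 0: r = r^2 mod 41 = 2^2 = 4
  bit 3 = 0: r = r^2 mod 41 = 4^2 = 16
  bit 4 = 0: r = r^2 mod 41 = 16^2 = 10
  bit 5 = 1: r = r^2 * 17 mod 41 = 10^2 * 17 = 18*17 = 19
  -> A = 19
B = 17^3 mod 41  (bits of 3 = 11)
  bit 0 = 1: r = r^2 * 17 mod 41 = 1^2 * 17 = 1*17 = 17
  bit 1 = 1: r = r^2 * 17 mod 41 = 17^2 * 17 = 2*17 = 34
  -> B = 34
s = B^a = 34^33 mod 41  (bits of 33 = 100001)
  bit 0 = 1: r = r^2 * 34 mod 41 = 1^2 * 34 = 1*34 = 34
  bit 1 = 0: r = r^2 mod 41 = 34^2 = 8
  bit 2 = 0: r = r^2 mod 41 = 8^2 = 23
  bit 3 = 0: r = r^2 mod 41 = 23^2 = 37
  bit 4 = 0: r = r^2 mod 41 = 37^2 = 16
  bit 5 = 1: r = r^2 * 34 mod 41 = 16^2 * 34 = 10*34 = 12
  -> s = B^a = 12

Answer: 19 34 12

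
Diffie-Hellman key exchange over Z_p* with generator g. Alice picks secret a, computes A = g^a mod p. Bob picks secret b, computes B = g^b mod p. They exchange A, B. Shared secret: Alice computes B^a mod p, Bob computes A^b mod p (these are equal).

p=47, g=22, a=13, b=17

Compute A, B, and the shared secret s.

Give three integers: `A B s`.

A = 22^13 mod 47  (bits of 13 = 1101)
  bit 0 = 1: r = r^2 * 22 mod 47 = 1^2 * 22 = 1*22 = 22
  bit 1 = 1: r = r^2 * 22 mod 47 = 22^2 * 22 = 14*22 = 26
  bit 2 = 0: r = r^2 mod 47 = 26^2 = 18
  bit 3 = 1: r = r^2 * 22 mod 47 = 18^2 * 22 = 42*22 = 31
  -> A = 31
B = 22^17 mod 47  (bits of 17 = 10001)
  bit 0 = 1: r = r^2 * 22 mod 47 = 1^2 * 22 = 1*22 = 22
  bit 1 = 0: r = r^2 mod 47 = 22^2 = 14
  bit 2 = 0: r = r^2 mod 47 = 14^2 = 8
  bit 3 = 0: r = r^2 mod 47 = 8^2 = 17
  bit 4 = 1: r = r^2 * 22 mod 47 = 17^2 * 22 = 7*22 = 13
  -> B = 13
s = B^a = 13^13 mod 47  (bits of 13 = 1101)
  bit 0 = 1: r = r^2 * 13 mod 47 = 1^2 * 13 = 1*13 = 13
  bit 1 = 1: r = r^2 * 13 mod 47 = 13^2 * 13 = 28*13 = 35
  bit 2 = 0: r = r^2 mod 47 = 35^2 = 3
  bit 3 = 1: r = r^2 * 13 mod 47 = 3^2 * 13 = 9*13 = 23
  -> s = B^a = 23

Answer: 31 13 23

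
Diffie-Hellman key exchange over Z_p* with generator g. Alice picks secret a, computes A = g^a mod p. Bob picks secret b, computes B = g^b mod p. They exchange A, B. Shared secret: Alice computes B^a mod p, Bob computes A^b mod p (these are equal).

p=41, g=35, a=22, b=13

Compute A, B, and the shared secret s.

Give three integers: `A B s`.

A = 35^22 mod 41  (bits of 22 = 10110)
  bit 0 = 1: r = r^2 * 35 mod 41 = 1^2 * 35 = 1*35 = 35
  bit 1 = 0: r = r^2 mod 41 = 35^2 = 36
  bit 2 = 1: r = r^2 * 35 mod 41 = 36^2 * 35 = 25*35 = 14
  bit 3 = 1: r = r^2 * 35 mod 41 = 14^2 * 35 = 32*35 = 13
  bit 4 = 0: r = r^2 mod 41 = 13^2 = 5
  -> A = 5
B = 35^13 mod 41  (bits of 13 = 1101)
  bit 0 = 1: r = r^2 * 35 mod 41 = 1^2 * 35 = 1*35 = 35
  bit 1 = 1: r = r^2 * 35 mod 41 = 35^2 * 35 = 36*35 = 30
  bit 2 = 0: r = r^2 mod 41 = 30^2 = 39
  bit 3 = 1: r = r^2 * 35 mod 41 = 39^2 * 35 = 4*35 = 17
  -> B = 17
s = B^a = 17^22 mod 41  (bits of 22 = 10110)
  bit 0 = 1: r = r^2 * 17 mod 41 = 1^2 * 17 = 1*17 = 17
  bit 1 = 0: r = r^2 mod 41 = 17^2 = 2
  bit 2 = 1: r = r^2 * 17 mod 41 = 2^2 * 17 = 4*17 = 27
  bit 3 = 1: r = r^2 * 17 mod 41 = 27^2 * 17 = 32*17 = 11
  bit 4 = 0: r = r^2 mod 41 = 11^2 = 39
  -> s = B^a = 39

Answer: 5 17 39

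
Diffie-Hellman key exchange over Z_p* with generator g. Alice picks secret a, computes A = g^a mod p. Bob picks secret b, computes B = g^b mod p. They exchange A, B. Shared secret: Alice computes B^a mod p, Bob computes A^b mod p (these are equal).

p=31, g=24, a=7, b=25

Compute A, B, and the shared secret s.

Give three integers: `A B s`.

Answer: 3 6 6

Derivation:
A = 24^7 mod 31  (bits of 7 = 111)
  bit 0 = 1: r = r^2 * 24 mod 31 = 1^2 * 24 = 1*24 = 24
  bit 1 = 1: r = r^2 * 24 mod 31 = 24^2 * 24 = 18*24 = 29
  bit 2 = 1: r = r^2 * 24 mod 31 = 29^2 * 24 = 4*24 = 3
  -> A = 3
B = 24^25 mod 31  (bits of 25 = 11001)
  bit 0 = 1: r = r^2 * 24 mod 31 = 1^2 * 24 = 1*24 = 24
  bit 1 = 1: r = r^2 * 24 mod 31 = 24^2 * 24 = 18*24 = 29
  bit 2 = 0: r = r^2 mod 31 = 29^2 = 4
  bit 3 = 0: r = r^2 mod 31 = 4^2 = 16
  bit 4 = 1: r = r^2 * 24 mod 31 = 16^2 * 24 = 8*24 = 6
  -> B = 6
s = B^a = 6^7 mod 31  (bits of 7 = 111)
  bit 0 = 1: r = r^2 * 6 mod 31 = 1^2 * 6 = 1*6 = 6
  bit 1 = 1: r = r^2 * 6 mod 31 = 6^2 * 6 = 5*6 = 30
  bit 2 = 1: r = r^2 * 6 mod 31 = 30^2 * 6 = 1*6 = 6
  -> s = B^a = 6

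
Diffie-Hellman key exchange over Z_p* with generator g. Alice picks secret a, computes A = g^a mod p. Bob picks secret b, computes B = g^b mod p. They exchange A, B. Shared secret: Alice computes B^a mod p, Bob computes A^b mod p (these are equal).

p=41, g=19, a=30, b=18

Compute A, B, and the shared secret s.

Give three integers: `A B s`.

A = 19^30 mod 41  (bits of 30 = 11110)
  bit 0 = 1: r = r^2 * 19 mod 41 = 1^2 * 19 = 1*19 = 19
  bit 1 = 1: r = r^2 * 19 mod 41 = 19^2 * 19 = 33*19 = 12
  bit 2 = 1: r = r^2 * 19 mod 41 = 12^2 * 19 = 21*19 = 30
  bit 3 = 1: r = r^2 * 19 mod 41 = 30^2 * 19 = 39*19 = 3
  bit 4 = 0: r = r^2 mod 41 = 3^2 = 9
  -> A = 9
B = 19^18 mod 41  (bits of 18 = 10010)
  bit 0 = 1: r = r^2 * 19 mod 41 = 1^2 * 19 = 1*19 = 19
  bit 1 = 0: r = r^2 mod 41 = 19^2 = 33
  bit 2 = 0: r = r^2 mod 41 = 33^2 = 23
  bit 3 = 1: r = r^2 * 19 mod 41 = 23^2 * 19 = 37*19 = 6
  bit 4 = 0: r = r^2 mod 41 = 6^2 = 36
  -> B = 36
s = B^a = 36^30 mod 41  (bits of 30 = 11110)
  bit 0 = 1: r = r^2 * 36 mod 41 = 1^2 * 36 = 1*36 = 36
  bit 1 = 1: r = r^2 * 36 mod 41 = 36^2 * 36 = 25*36 = 39
  bit 2 = 1: r = r^2 * 36 mod 41 = 39^2 * 36 = 4*36 = 21
  bit 3 = 1: r = r^2 * 36 mod 41 = 21^2 * 36 = 31*36 = 9
  bit 4 = 0: r = r^2 mod 41 = 9^2 = 40
  -> s = B^a = 40

Answer: 9 36 40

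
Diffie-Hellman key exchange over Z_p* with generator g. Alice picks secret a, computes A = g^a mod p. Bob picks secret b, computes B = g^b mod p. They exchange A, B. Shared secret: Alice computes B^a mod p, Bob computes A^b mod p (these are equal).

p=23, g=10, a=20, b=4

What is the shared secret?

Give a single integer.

Answer: 12

Derivation:
A = 10^20 mod 23  (bits of 20 = 10100)
  bit 0 = 1: r = r^2 * 10 mod 23 = 1^2 * 10 = 1*10 = 10
  bit 1 = 0: r = r^2 mod 23 = 10^2 = 8
  bit 2 = 1: r = r^2 * 10 mod 23 = 8^2 * 10 = 18*10 = 19
  bit 3 = 0: r = r^2 mod 23 = 19^2 = 16
  bit 4 = 0: r = r^2 mod 23 = 16^2 = 3
  -> A = 3
B = 10^4 mod 23  (bits of 4 = 100)
  bit 0 = 1: r = r^2 * 10 mod 23 = 1^2 * 10 = 1*10 = 10
  bit 1 = 0: r = r^2 mod 23 = 10^2 = 8
  bit 2 = 0: r = r^2 mod 23 = 8^2 = 18
  -> B = 18
s = B^a = 18^20 mod 23  (bits of 20 = 10100)
  bit 0 = 1: r = r^2 * 18 mod 23 = 1^2 * 18 = 1*18 = 18
  bit 1 = 0: r = r^2 mod 23 = 18^2 = 2
  bit 2 = 1: r = r^2 * 18 mod 23 = 2^2 * 18 = 4*18 = 3
  bit 3 = 0: r = r^2 mod 23 = 3^2 = 9
  bit 4 = 0: r = r^2 mod 23 = 9^2 = 12
  -> s = B^a = 12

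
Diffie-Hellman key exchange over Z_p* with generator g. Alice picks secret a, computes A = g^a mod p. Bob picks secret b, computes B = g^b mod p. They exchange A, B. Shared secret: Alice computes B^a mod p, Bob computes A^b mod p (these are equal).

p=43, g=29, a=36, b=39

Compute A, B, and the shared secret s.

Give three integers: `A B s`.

Answer: 41 27 16

Derivation:
A = 29^36 mod 43  (bits of 36 = 100100)
  bit 0 = 1: r = r^2 * 29 mod 43 = 1^2 * 29 = 1*29 = 29
  bit 1 = 0: r = r^2 mod 43 = 29^2 = 24
  bit 2 = 0: r = r^2 mod 43 = 24^2 = 17
  bit 3 = 1: r = r^2 * 29 mod 43 = 17^2 * 29 = 31*29 = 39
  bit 4 = 0: r = r^2 mod 43 = 39^2 = 16
  bit 5 = 0: r = r^2 mod 43 = 16^2 = 41
  -> A = 41
B = 29^39 mod 43  (bits of 39 = 100111)
  bit 0 = 1: r = r^2 * 29 mod 43 = 1^2 * 29 = 1*29 = 29
  bit 1 = 0: r = r^2 mod 43 = 29^2 = 24
  bit 2 = 0: r = r^2 mod 43 = 24^2 = 17
  bit 3 = 1: r = r^2 * 29 mod 43 = 17^2 * 29 = 31*29 = 39
  bit 4 = 1: r = r^2 * 29 mod 43 = 39^2 * 29 = 16*29 = 34
  bit 5 = 1: r = r^2 * 29 mod 43 = 34^2 * 29 = 38*29 = 27
  -> B = 27
s = B^a = 27^36 mod 43  (bits of 36 = 100100)
  bit 0 = 1: r = r^2 * 27 mod 43 = 1^2 * 27 = 1*27 = 27
  bit 1 = 0: r = r^2 mod 43 = 27^2 = 41
  bit 2 = 0: r = r^2 mod 43 = 41^2 = 4
  bit 3 = 1: r = r^2 * 27 mod 43 = 4^2 * 27 = 16*27 = 2
  bit 4 = 0: r = r^2 mod 43 = 2^2 = 4
  bit 5 = 0: r = r^2 mod 43 = 4^2 = 16
  -> s = B^a = 16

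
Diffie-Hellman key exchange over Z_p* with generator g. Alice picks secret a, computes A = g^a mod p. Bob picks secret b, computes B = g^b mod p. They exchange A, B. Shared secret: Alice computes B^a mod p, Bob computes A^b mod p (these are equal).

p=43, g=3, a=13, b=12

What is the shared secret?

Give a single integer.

A = 3^13 mod 43  (bits of 13 = 1101)
  bit 0 = 1: r = r^2 * 3 mod 43 = 1^2 * 3 = 1*3 = 3
  bit 1 = 1: r = r^2 * 3 mod 43 = 3^2 * 3 = 9*3 = 27
  bit 2 = 0: r = r^2 mod 43 = 27^2 = 41
  bit 3 = 1: r = r^2 * 3 mod 43 = 41^2 * 3 = 4*3 = 12
  -> A = 12
B = 3^12 mod 43  (bits of 12 = 1100)
  bit 0 = 1: r = r^2 * 3 mod 43 = 1^2 * 3 = 1*3 = 3
  bit 1 = 1: r = r^2 * 3 mod 43 = 3^2 * 3 = 9*3 = 27
  bit 2 = 0: r = r^2 mod 43 = 27^2 = 41
  bit 3 = 0: r = r^2 mod 43 = 41^2 = 4
  -> B = 4
s = B^a = 4^13 mod 43  (bits of 13 = 1101)
  bit 0 = 1: r = r^2 * 4 mod 43 = 1^2 * 4 = 1*4 = 4
  bit 1 = 1: r = r^2 * 4 mod 43 = 4^2 * 4 = 16*4 = 21
  bit 2 = 0: r = r^2 mod 43 = 21^2 = 11
  bit 3 = 1: r = r^2 * 4 mod 43 = 11^2 * 4 = 35*4 = 11
  -> s = B^a = 11

Answer: 11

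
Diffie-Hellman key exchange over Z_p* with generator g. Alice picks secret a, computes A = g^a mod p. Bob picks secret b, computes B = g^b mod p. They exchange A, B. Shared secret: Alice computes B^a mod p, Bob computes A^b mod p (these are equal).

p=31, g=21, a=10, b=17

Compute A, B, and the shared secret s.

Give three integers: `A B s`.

Answer: 5 24 25

Derivation:
A = 21^10 mod 31  (bits of 10 = 1010)
  bit 0 = 1: r = r^2 * 21 mod 31 = 1^2 * 21 = 1*21 = 21
  bit 1 = 0: r = r^2 mod 31 = 21^2 = 7
  bit 2 = 1: r = r^2 * 21 mod 31 = 7^2 * 21 = 18*21 = 6
  bit 3 = 0: r = r^2 mod 31 = 6^2 = 5
  -> A = 5
B = 21^17 mod 31  (bits of 17 = 10001)
  bit 0 = 1: r = r^2 * 21 mod 31 = 1^2 * 21 = 1*21 = 21
  bit 1 = 0: r = r^2 mod 31 = 21^2 = 7
  bit 2 = 0: r = r^2 mod 31 = 7^2 = 18
  bit 3 = 0: r = r^2 mod 31 = 18^2 = 14
  bit 4 = 1: r = r^2 * 21 mod 31 = 14^2 * 21 = 10*21 = 24
  -> B = 24
s = B^a = 24^10 mod 31  (bits of 10 = 1010)
  bit 0 = 1: r = r^2 * 24 mod 31 = 1^2 * 24 = 1*24 = 24
  bit 1 = 0: r = r^2 mod 31 = 24^2 = 18
  bit 2 = 1: r = r^2 * 24 mod 31 = 18^2 * 24 = 14*24 = 26
  bit 3 = 0: r = r^2 mod 31 = 26^2 = 25
  -> s = B^a = 25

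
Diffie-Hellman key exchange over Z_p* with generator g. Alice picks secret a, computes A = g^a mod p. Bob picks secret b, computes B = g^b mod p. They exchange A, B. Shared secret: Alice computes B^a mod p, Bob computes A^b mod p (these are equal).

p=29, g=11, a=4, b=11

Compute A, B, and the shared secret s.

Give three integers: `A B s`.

A = 11^4 mod 29  (bits of 4 = 100)
  bit 0 = 1: r = r^2 * 11 mod 29 = 1^2 * 11 = 1*11 = 11
  bit 1 = 0: r = r^2 mod 29 = 11^2 = 5
  bit 2 = 0: r = r^2 mod 29 = 5^2 = 25
  -> A = 25
B = 11^11 mod 29  (bits of 11 = 1011)
  bit 0 = 1: r = r^2 * 11 mod 29 = 1^2 * 11 = 1*11 = 11
  bit 1 = 0: r = r^2 mod 29 = 11^2 = 5
  bit 2 = 1: r = r^2 * 11 mod 29 = 5^2 * 11 = 25*11 = 14
  bit 3 = 1: r = r^2 * 11 mod 29 = 14^2 * 11 = 22*11 = 10
  -> B = 10
s = B^a = 10^4 mod 29  (bits of 4 = 100)
  bit 0 = 1: r = r^2 * 10 mod 29 = 1^2 * 10 = 1*10 = 10
  bit 1 = 0: r = r^2 mod 29 = 10^2 = 13
  bit 2 = 0: r = r^2 mod 29 = 13^2 = 24
  -> s = B^a = 24

Answer: 25 10 24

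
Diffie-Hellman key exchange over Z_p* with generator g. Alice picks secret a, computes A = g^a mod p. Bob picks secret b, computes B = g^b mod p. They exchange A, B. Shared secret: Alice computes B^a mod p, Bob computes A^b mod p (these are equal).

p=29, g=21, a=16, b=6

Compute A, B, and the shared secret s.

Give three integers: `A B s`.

Answer: 23 13 24

Derivation:
A = 21^16 mod 29  (bits of 16 = 10000)
  bit 0 = 1: r = r^2 * 21 mod 29 = 1^2 * 21 = 1*21 = 21
  bit 1 = 0: r = r^2 mod 29 = 21^2 = 6
  bit 2 = 0: r = r^2 mod 29 = 6^2 = 7
  bit 3 = 0: r = r^2 mod 29 = 7^2 = 20
  bit 4 = 0: r = r^2 mod 29 = 20^2 = 23
  -> A = 23
B = 21^6 mod 29  (bits of 6 = 110)
  bit 0 = 1: r = r^2 * 21 mod 29 = 1^2 * 21 = 1*21 = 21
  bit 1 = 1: r = r^2 * 21 mod 29 = 21^2 * 21 = 6*21 = 10
  bit 2 = 0: r = r^2 mod 29 = 10^2 = 13
  -> B = 13
s = B^a = 13^16 mod 29  (bits of 16 = 10000)
  bit 0 = 1: r = r^2 * 13 mod 29 = 1^2 * 13 = 1*13 = 13
  bit 1 = 0: r = r^2 mod 29 = 13^2 = 24
  bit 2 = 0: r = r^2 mod 29 = 24^2 = 25
  bit 3 = 0: r = r^2 mod 29 = 25^2 = 16
  bit 4 = 0: r = r^2 mod 29 = 16^2 = 24
  -> s = B^a = 24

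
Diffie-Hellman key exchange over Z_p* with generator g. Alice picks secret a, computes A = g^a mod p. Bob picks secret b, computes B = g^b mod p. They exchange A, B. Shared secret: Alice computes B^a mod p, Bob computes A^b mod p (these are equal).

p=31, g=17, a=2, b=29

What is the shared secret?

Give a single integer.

Answer: 28

Derivation:
A = 17^2 mod 31  (bits of 2 = 10)
  bit 0 = 1: r = r^2 * 17 mod 31 = 1^2 * 17 = 1*17 = 17
  bit 1 = 0: r = r^2 mod 31 = 17^2 = 10
  -> A = 10
B = 17^29 mod 31  (bits of 29 = 11101)
  bit 0 = 1: r = r^2 * 17 mod 31 = 1^2 * 17 = 1*17 = 17
  bit 1 = 1: r = r^2 * 17 mod 31 = 17^2 * 17 = 10*17 = 15
  bit 2 = 1: r = r^2 * 17 mod 31 = 15^2 * 17 = 8*17 = 12
  bit 3 = 0: r = r^2 mod 31 = 12^2 = 20
  bit 4 = 1: r = r^2 * 17 mod 31 = 20^2 * 17 = 28*17 = 11
  -> B = 11
s = B^a = 11^2 mod 31  (bits of 2 = 10)
  bit 0 = 1: r = r^2 * 11 mod 31 = 1^2 * 11 = 1*11 = 11
  bit 1 = 0: r = r^2 mod 31 = 11^2 = 28
  -> s = B^a = 28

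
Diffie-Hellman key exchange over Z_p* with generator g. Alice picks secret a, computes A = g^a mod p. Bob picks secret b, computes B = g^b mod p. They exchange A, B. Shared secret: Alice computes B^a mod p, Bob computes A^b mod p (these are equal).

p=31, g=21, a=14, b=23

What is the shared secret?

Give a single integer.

A = 21^14 mod 31  (bits of 14 = 1110)
  bit 0 = 1: r = r^2 * 21 mod 31 = 1^2 * 21 = 1*21 = 21
  bit 1 = 1: r = r^2 * 21 mod 31 = 21^2 * 21 = 7*21 = 23
  bit 2 = 1: r = r^2 * 21 mod 31 = 23^2 * 21 = 2*21 = 11
  bit 3 = 0: r = r^2 mod 31 = 11^2 = 28
  -> A = 28
B = 21^23 mod 31  (bits of 23 = 10111)
  bit 0 = 1: r = r^2 * 21 mod 31 = 1^2 * 21 = 1*21 = 21
  bit 1 = 0: r = r^2 mod 31 = 21^2 = 7
  bit 2 = 1: r = r^2 * 21 mod 31 = 7^2 * 21 = 18*21 = 6
  bit 3 = 1: r = r^2 * 21 mod 31 = 6^2 * 21 = 5*21 = 12
  bit 4 = 1: r = r^2 * 21 mod 31 = 12^2 * 21 = 20*21 = 17
  -> B = 17
s = B^a = 17^14 mod 31  (bits of 14 = 1110)
  bit 0 = 1: r = r^2 * 17 mod 31 = 1^2 * 17 = 1*17 = 17
  bit 1 = 1: r = r^2 * 17 mod 31 = 17^2 * 17 = 10*17 = 15
  bit 2 = 1: r = r^2 * 17 mod 31 = 15^2 * 17 = 8*17 = 12
  bit 3 = 0: r = r^2 mod 31 = 12^2 = 20
  -> s = B^a = 20

Answer: 20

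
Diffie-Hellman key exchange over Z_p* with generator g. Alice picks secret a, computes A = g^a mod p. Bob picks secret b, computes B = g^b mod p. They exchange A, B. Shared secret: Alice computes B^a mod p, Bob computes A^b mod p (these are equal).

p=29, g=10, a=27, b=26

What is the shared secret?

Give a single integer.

Answer: 13

Derivation:
A = 10^27 mod 29  (bits of 27 = 11011)
  bit 0 = 1: r = r^2 * 10 mod 29 = 1^2 * 10 = 1*10 = 10
  bit 1 = 1: r = r^2 * 10 mod 29 = 10^2 * 10 = 13*10 = 14
  bit 2 = 0: r = r^2 mod 29 = 14^2 = 22
  bit 3 = 1: r = r^2 * 10 mod 29 = 22^2 * 10 = 20*10 = 26
  bit 4 = 1: r = r^2 * 10 mod 29 = 26^2 * 10 = 9*10 = 3
  -> A = 3
B = 10^26 mod 29  (bits of 26 = 11010)
  bit 0 = 1: r = r^2 * 10 mod 29 = 1^2 * 10 = 1*10 = 10
  bit 1 = 1: r = r^2 * 10 mod 29 = 10^2 * 10 = 13*10 = 14
  bit 2 = 0: r = r^2 mod 29 = 14^2 = 22
  bit 3 = 1: r = r^2 * 10 mod 29 = 22^2 * 10 = 20*10 = 26
  bit 4 = 0: r = r^2 mod 29 = 26^2 = 9
  -> B = 9
s = B^a = 9^27 mod 29  (bits of 27 = 11011)
  bit 0 = 1: r = r^2 * 9 mod 29 = 1^2 * 9 = 1*9 = 9
  bit 1 = 1: r = r^2 * 9 mod 29 = 9^2 * 9 = 23*9 = 4
  bit 2 = 0: r = r^2 mod 29 = 4^2 = 16
  bit 3 = 1: r = r^2 * 9 mod 29 = 16^2 * 9 = 24*9 = 13
  bit 4 = 1: r = r^2 * 9 mod 29 = 13^2 * 9 = 24*9 = 13
  -> s = B^a = 13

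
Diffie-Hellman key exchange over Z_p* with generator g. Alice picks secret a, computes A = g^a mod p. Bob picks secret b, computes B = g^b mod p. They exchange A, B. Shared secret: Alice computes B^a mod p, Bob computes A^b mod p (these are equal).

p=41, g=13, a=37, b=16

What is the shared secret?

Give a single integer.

A = 13^37 mod 41  (bits of 37 = 100101)
  bit 0 = 1: r = r^2 * 13 mod 41 = 1^2 * 13 = 1*13 = 13
  bit 1 = 0: r = r^2 mod 41 = 13^2 = 5
  bit 2 = 0: r = r^2 mod 41 = 5^2 = 25
  bit 3 = 1: r = r^2 * 13 mod 41 = 25^2 * 13 = 10*13 = 7
  bit 4 = 0: r = r^2 mod 41 = 7^2 = 8
  bit 5 = 1: r = r^2 * 13 mod 41 = 8^2 * 13 = 23*13 = 12
  -> A = 12
B = 13^16 mod 41  (bits of 16 = 10000)
  bit 0 = 1: r = r^2 * 13 mod 41 = 1^2 * 13 = 1*13 = 13
  bit 1 = 0: r = r^2 mod 41 = 13^2 = 5
  bit 2 = 0: r = r^2 mod 41 = 5^2 = 25
  bit 3 = 0: r = r^2 mod 41 = 25^2 = 10
  bit 4 = 0: r = r^2 mod 41 = 10^2 = 18
  -> B = 18
s = B^a = 18^37 mod 41  (bits of 37 = 100101)
  bit 0 = 1: r = r^2 * 18 mod 41 = 1^2 * 18 = 1*18 = 18
  bit 1 = 0: r = r^2 mod 41 = 18^2 = 37
  bit 2 = 0: r = r^2 mod 41 = 37^2 = 16
  bit 3 = 1: r = r^2 * 18 mod 41 = 16^2 * 18 = 10*18 = 16
  bit 4 = 0: r = r^2 mod 41 = 16^2 = 10
  bit 5 = 1: r = r^2 * 18 mod 41 = 10^2 * 18 = 18*18 = 37
  -> s = B^a = 37

Answer: 37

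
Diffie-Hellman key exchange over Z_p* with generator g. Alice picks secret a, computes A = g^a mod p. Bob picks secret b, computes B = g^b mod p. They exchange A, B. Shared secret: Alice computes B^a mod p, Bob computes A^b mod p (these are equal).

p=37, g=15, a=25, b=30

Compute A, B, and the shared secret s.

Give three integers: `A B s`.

A = 15^25 mod 37  (bits of 25 = 11001)
  bit 0 = 1: r = r^2 * 15 mod 37 = 1^2 * 15 = 1*15 = 15
  bit 1 = 1: r = r^2 * 15 mod 37 = 15^2 * 15 = 3*15 = 8
  bit 2 = 0: r = r^2 mod 37 = 8^2 = 27
  bit 3 = 0: r = r^2 mod 37 = 27^2 = 26
  bit 4 = 1: r = r^2 * 15 mod 37 = 26^2 * 15 = 10*15 = 2
  -> A = 2
B = 15^30 mod 37  (bits of 30 = 11110)
  bit 0 = 1: r = r^2 * 15 mod 37 = 1^2 * 15 = 1*15 = 15
  bit 1 = 1: r = r^2 * 15 mod 37 = 15^2 * 15 = 3*15 = 8
  bit 2 = 1: r = r^2 * 15 mod 37 = 8^2 * 15 = 27*15 = 35
  bit 3 = 1: r = r^2 * 15 mod 37 = 35^2 * 15 = 4*15 = 23
  bit 4 = 0: r = r^2 mod 37 = 23^2 = 11
  -> B = 11
s = B^a = 11^25 mod 37  (bits of 25 = 11001)
  bit 0 = 1: r = r^2 * 11 mod 37 = 1^2 * 11 = 1*11 = 11
  bit 1 = 1: r = r^2 * 11 mod 37 = 11^2 * 11 = 10*11 = 36
  bit 2 = 0: r = r^2 mod 37 = 36^2 = 1
  bit 3 = 0: r = r^2 mod 37 = 1^2 = 1
  bit 4 = 1: r = r^2 * 11 mod 37 = 1^2 * 11 = 1*11 = 11
  -> s = B^a = 11

Answer: 2 11 11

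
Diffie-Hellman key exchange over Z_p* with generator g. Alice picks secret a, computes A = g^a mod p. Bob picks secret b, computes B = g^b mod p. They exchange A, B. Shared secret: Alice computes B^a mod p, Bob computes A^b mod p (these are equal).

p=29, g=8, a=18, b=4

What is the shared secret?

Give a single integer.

Answer: 23

Derivation:
A = 8^18 mod 29  (bits of 18 = 10010)
  bit 0 = 1: r = r^2 * 8 mod 29 = 1^2 * 8 = 1*8 = 8
  bit 1 = 0: r = r^2 mod 29 = 8^2 = 6
  bit 2 = 0: r = r^2 mod 29 = 6^2 = 7
  bit 3 = 1: r = r^2 * 8 mod 29 = 7^2 * 8 = 20*8 = 15
  bit 4 = 0: r = r^2 mod 29 = 15^2 = 22
  -> A = 22
B = 8^4 mod 29  (bits of 4 = 100)
  bit 0 = 1: r = r^2 * 8 mod 29 = 1^2 * 8 = 1*8 = 8
  bit 1 = 0: r = r^2 mod 29 = 8^2 = 6
  bit 2 = 0: r = r^2 mod 29 = 6^2 = 7
  -> B = 7
s = B^a = 7^18 mod 29  (bits of 18 = 10010)
  bit 0 = 1: r = r^2 * 7 mod 29 = 1^2 * 7 = 1*7 = 7
  bit 1 = 0: r = r^2 mod 29 = 7^2 = 20
  bit 2 = 0: r = r^2 mod 29 = 20^2 = 23
  bit 3 = 1: r = r^2 * 7 mod 29 = 23^2 * 7 = 7*7 = 20
  bit 4 = 0: r = r^2 mod 29 = 20^2 = 23
  -> s = B^a = 23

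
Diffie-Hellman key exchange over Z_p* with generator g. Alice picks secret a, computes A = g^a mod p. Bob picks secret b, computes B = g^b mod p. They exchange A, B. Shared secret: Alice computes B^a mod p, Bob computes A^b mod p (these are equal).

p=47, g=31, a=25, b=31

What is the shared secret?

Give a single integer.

Answer: 22

Derivation:
A = 31^25 mod 47  (bits of 25 = 11001)
  bit 0 = 1: r = r^2 * 31 mod 47 = 1^2 * 31 = 1*31 = 31
  bit 1 = 1: r = r^2 * 31 mod 47 = 31^2 * 31 = 21*31 = 40
  bit 2 = 0: r = r^2 mod 47 = 40^2 = 2
  bit 3 = 0: r = r^2 mod 47 = 2^2 = 4
  bit 4 = 1: r = r^2 * 31 mod 47 = 4^2 * 31 = 16*31 = 26
  -> A = 26
B = 31^31 mod 47  (bits of 31 = 11111)
  bit 0 = 1: r = r^2 * 31 mod 47 = 1^2 * 31 = 1*31 = 31
  bit 1 = 1: r = r^2 * 31 mod 47 = 31^2 * 31 = 21*31 = 40
  bit 2 = 1: r = r^2 * 31 mod 47 = 40^2 * 31 = 2*31 = 15
  bit 3 = 1: r = r^2 * 31 mod 47 = 15^2 * 31 = 37*31 = 19
  bit 4 = 1: r = r^2 * 31 mod 47 = 19^2 * 31 = 32*31 = 5
  -> B = 5
s = B^a = 5^25 mod 47  (bits of 25 = 11001)
  bit 0 = 1: r = r^2 * 5 mod 47 = 1^2 * 5 = 1*5 = 5
  bit 1 = 1: r = r^2 * 5 mod 47 = 5^2 * 5 = 25*5 = 31
  bit 2 = 0: r = r^2 mod 47 = 31^2 = 21
  bit 3 = 0: r = r^2 mod 47 = 21^2 = 18
  bit 4 = 1: r = r^2 * 5 mod 47 = 18^2 * 5 = 42*5 = 22
  -> s = B^a = 22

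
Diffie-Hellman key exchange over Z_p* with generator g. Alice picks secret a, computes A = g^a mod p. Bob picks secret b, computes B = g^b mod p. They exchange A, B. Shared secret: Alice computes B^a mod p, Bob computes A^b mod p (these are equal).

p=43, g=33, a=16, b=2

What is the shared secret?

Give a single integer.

A = 33^16 mod 43  (bits of 16 = 10000)
  bit 0 = 1: r = r^2 * 33 mod 43 = 1^2 * 33 = 1*33 = 33
  bit 1 = 0: r = r^2 mod 43 = 33^2 = 14
  bit 2 = 0: r = r^2 mod 43 = 14^2 = 24
  bit 3 = 0: r = r^2 mod 43 = 24^2 = 17
  bit 4 = 0: r = r^2 mod 43 = 17^2 = 31
  -> A = 31
B = 33^2 mod 43  (bits of 2 = 10)
  bit 0 = 1: r = r^2 * 33 mod 43 = 1^2 * 33 = 1*33 = 33
  bit 1 = 0: r = r^2 mod 43 = 33^2 = 14
  -> B = 14
s = B^a = 14^16 mod 43  (bits of 16 = 10000)
  bit 0 = 1: r = r^2 * 14 mod 43 = 1^2 * 14 = 1*14 = 14
  bit 1 = 0: r = r^2 mod 43 = 14^2 = 24
  bit 2 = 0: r = r^2 mod 43 = 24^2 = 17
  bit 3 = 0: r = r^2 mod 43 = 17^2 = 31
  bit 4 = 0: r = r^2 mod 43 = 31^2 = 15
  -> s = B^a = 15

Answer: 15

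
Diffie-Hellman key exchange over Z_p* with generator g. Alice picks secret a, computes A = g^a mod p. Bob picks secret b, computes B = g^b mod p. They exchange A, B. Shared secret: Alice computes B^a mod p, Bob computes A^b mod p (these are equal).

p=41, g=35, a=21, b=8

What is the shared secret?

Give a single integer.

Answer: 10

Derivation:
A = 35^21 mod 41  (bits of 21 = 10101)
  bit 0 = 1: r = r^2 * 35 mod 41 = 1^2 * 35 = 1*35 = 35
  bit 1 = 0: r = r^2 mod 41 = 35^2 = 36
  bit 2 = 1: r = r^2 * 35 mod 41 = 36^2 * 35 = 25*35 = 14
  bit 3 = 0: r = r^2 mod 41 = 14^2 = 32
  bit 4 = 1: r = r^2 * 35 mod 41 = 32^2 * 35 = 40*35 = 6
  -> A = 6
B = 35^8 mod 41  (bits of 8 = 1000)
  bit 0 = 1: r = r^2 * 35 mod 41 = 1^2 * 35 = 1*35 = 35
  bit 1 = 0: r = r^2 mod 41 = 35^2 = 36
  bit 2 = 0: r = r^2 mod 41 = 36^2 = 25
  bit 3 = 0: r = r^2 mod 41 = 25^2 = 10
  -> B = 10
s = B^a = 10^21 mod 41  (bits of 21 = 10101)
  bit 0 = 1: r = r^2 * 10 mod 41 = 1^2 * 10 = 1*10 = 10
  bit 1 = 0: r = r^2 mod 41 = 10^2 = 18
  bit 2 = 1: r = r^2 * 10 mod 41 = 18^2 * 10 = 37*10 = 1
  bit 3 = 0: r = r^2 mod 41 = 1^2 = 1
  bit 4 = 1: r = r^2 * 10 mod 41 = 1^2 * 10 = 1*10 = 10
  -> s = B^a = 10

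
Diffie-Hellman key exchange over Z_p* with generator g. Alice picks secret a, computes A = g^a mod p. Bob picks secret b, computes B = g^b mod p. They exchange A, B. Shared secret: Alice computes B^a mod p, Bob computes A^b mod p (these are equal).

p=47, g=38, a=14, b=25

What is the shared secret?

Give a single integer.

Answer: 17

Derivation:
A = 38^14 mod 47  (bits of 14 = 1110)
  bit 0 = 1: r = r^2 * 38 mod 47 = 1^2 * 38 = 1*38 = 38
  bit 1 = 1: r = r^2 * 38 mod 47 = 38^2 * 38 = 34*38 = 23
  bit 2 = 1: r = r^2 * 38 mod 47 = 23^2 * 38 = 12*38 = 33
  bit 3 = 0: r = r^2 mod 47 = 33^2 = 8
  -> A = 8
B = 38^25 mod 47  (bits of 25 = 11001)
  bit 0 = 1: r = r^2 * 38 mod 47 = 1^2 * 38 = 1*38 = 38
  bit 1 = 1: r = r^2 * 38 mod 47 = 38^2 * 38 = 34*38 = 23
  bit 2 = 0: r = r^2 mod 47 = 23^2 = 12
  bit 3 = 0: r = r^2 mod 47 = 12^2 = 3
  bit 4 = 1: r = r^2 * 38 mod 47 = 3^2 * 38 = 9*38 = 13
  -> B = 13
s = B^a = 13^14 mod 47  (bits of 14 = 1110)
  bit 0 = 1: r = r^2 * 13 mod 47 = 1^2 * 13 = 1*13 = 13
  bit 1 = 1: r = r^2 * 13 mod 47 = 13^2 * 13 = 28*13 = 35
  bit 2 = 1: r = r^2 * 13 mod 47 = 35^2 * 13 = 3*13 = 39
  bit 3 = 0: r = r^2 mod 47 = 39^2 = 17
  -> s = B^a = 17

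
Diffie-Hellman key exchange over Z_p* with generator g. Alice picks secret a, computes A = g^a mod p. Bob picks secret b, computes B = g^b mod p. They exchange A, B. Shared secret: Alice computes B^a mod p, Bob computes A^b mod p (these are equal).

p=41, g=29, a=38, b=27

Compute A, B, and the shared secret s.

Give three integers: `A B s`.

A = 29^38 mod 41  (bits of 38 = 100110)
  bit 0 = 1: r = r^2 * 29 mod 41 = 1^2 * 29 = 1*29 = 29
  bit 1 = 0: r = r^2 mod 41 = 29^2 = 21
  bit 2 = 0: r = r^2 mod 41 = 21^2 = 31
  bit 3 = 1: r = r^2 * 29 mod 41 = 31^2 * 29 = 18*29 = 30
  bit 4 = 1: r = r^2 * 29 mod 41 = 30^2 * 29 = 39*29 = 24
  bit 5 = 0: r = r^2 mod 41 = 24^2 = 2
  -> A = 2
B = 29^27 mod 41  (bits of 27 = 11011)
  bit 0 = 1: r = r^2 * 29 mod 41 = 1^2 * 29 = 1*29 = 29
  bit 1 = 1: r = r^2 * 29 mod 41 = 29^2 * 29 = 21*29 = 35
  bit 2 = 0: r = r^2 mod 41 = 35^2 = 36
  bit 3 = 1: r = r^2 * 29 mod 41 = 36^2 * 29 = 25*29 = 28
  bit 4 = 1: r = r^2 * 29 mod 41 = 28^2 * 29 = 5*29 = 22
  -> B = 22
s = B^a = 22^38 mod 41  (bits of 38 = 100110)
  bit 0 = 1: r = r^2 * 22 mod 41 = 1^2 * 22 = 1*22 = 22
  bit 1 = 0: r = r^2 mod 41 = 22^2 = 33
  bit 2 = 0: r = r^2 mod 41 = 33^2 = 23
  bit 3 = 1: r = r^2 * 22 mod 41 = 23^2 * 22 = 37*22 = 35
  bit 4 = 1: r = r^2 * 22 mod 41 = 35^2 * 22 = 36*22 = 13
  bit 5 = 0: r = r^2 mod 41 = 13^2 = 5
  -> s = B^a = 5

Answer: 2 22 5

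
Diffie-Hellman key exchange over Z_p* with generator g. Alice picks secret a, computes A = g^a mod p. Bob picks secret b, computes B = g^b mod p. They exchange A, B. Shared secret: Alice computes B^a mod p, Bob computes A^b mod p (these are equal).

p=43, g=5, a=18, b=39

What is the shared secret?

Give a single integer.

A = 5^18 mod 43  (bits of 18 = 10010)
  bit 0 = 1: r = r^2 * 5 mod 43 = 1^2 * 5 = 1*5 = 5
  bit 1 = 0: r = r^2 mod 43 = 5^2 = 25
  bit 2 = 0: r = r^2 mod 43 = 25^2 = 23
  bit 3 = 1: r = r^2 * 5 mod 43 = 23^2 * 5 = 13*5 = 22
  bit 4 = 0: r = r^2 mod 43 = 22^2 = 11
  -> A = 11
B = 5^39 mod 43  (bits of 39 = 100111)
  bit 0 = 1: r = r^2 * 5 mod 43 = 1^2 * 5 = 1*5 = 5
  bit 1 = 0: r = r^2 mod 43 = 5^2 = 25
  bit 2 = 0: r = r^2 mod 43 = 25^2 = 23
  bit 3 = 1: r = r^2 * 5 mod 43 = 23^2 * 5 = 13*5 = 22
  bit 4 = 1: r = r^2 * 5 mod 43 = 22^2 * 5 = 11*5 = 12
  bit 5 = 1: r = r^2 * 5 mod 43 = 12^2 * 5 = 15*5 = 32
  -> B = 32
s = B^a = 32^18 mod 43  (bits of 18 = 10010)
  bit 0 = 1: r = r^2 * 32 mod 43 = 1^2 * 32 = 1*32 = 32
  bit 1 = 0: r = r^2 mod 43 = 32^2 = 35
  bit 2 = 0: r = r^2 mod 43 = 35^2 = 21
  bit 3 = 1: r = r^2 * 32 mod 43 = 21^2 * 32 = 11*32 = 8
  bit 4 = 0: r = r^2 mod 43 = 8^2 = 21
  -> s = B^a = 21

Answer: 21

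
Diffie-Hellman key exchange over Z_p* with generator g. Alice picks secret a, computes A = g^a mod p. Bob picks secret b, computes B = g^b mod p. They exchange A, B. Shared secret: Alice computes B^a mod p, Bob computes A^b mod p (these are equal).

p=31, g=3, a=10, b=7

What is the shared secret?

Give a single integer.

Answer: 25

Derivation:
A = 3^10 mod 31  (bits of 10 = 1010)
  bit 0 = 1: r = r^2 * 3 mod 31 = 1^2 * 3 = 1*3 = 3
  bit 1 = 0: r = r^2 mod 31 = 3^2 = 9
  bit 2 = 1: r = r^2 * 3 mod 31 = 9^2 * 3 = 19*3 = 26
  bit 3 = 0: r = r^2 mod 31 = 26^2 = 25
  -> A = 25
B = 3^7 mod 31  (bits of 7 = 111)
  bit 0 = 1: r = r^2 * 3 mod 31 = 1^2 * 3 = 1*3 = 3
  bit 1 = 1: r = r^2 * 3 mod 31 = 3^2 * 3 = 9*3 = 27
  bit 2 = 1: r = r^2 * 3 mod 31 = 27^2 * 3 = 16*3 = 17
  -> B = 17
s = B^a = 17^10 mod 31  (bits of 10 = 1010)
  bit 0 = 1: r = r^2 * 17 mod 31 = 1^2 * 17 = 1*17 = 17
  bit 1 = 0: r = r^2 mod 31 = 17^2 = 10
  bit 2 = 1: r = r^2 * 17 mod 31 = 10^2 * 17 = 7*17 = 26
  bit 3 = 0: r = r^2 mod 31 = 26^2 = 25
  -> s = B^a = 25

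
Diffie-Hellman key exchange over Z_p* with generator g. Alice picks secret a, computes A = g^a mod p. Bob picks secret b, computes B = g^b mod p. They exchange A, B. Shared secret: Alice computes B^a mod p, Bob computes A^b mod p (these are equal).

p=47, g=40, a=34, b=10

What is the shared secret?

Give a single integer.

Answer: 42

Derivation:
A = 40^34 mod 47  (bits of 34 = 100010)
  bit 0 = 1: r = r^2 * 40 mod 47 = 1^2 * 40 = 1*40 = 40
  bit 1 = 0: r = r^2 mod 47 = 40^2 = 2
  bit 2 = 0: r = r^2 mod 47 = 2^2 = 4
  bit 3 = 0: r = r^2 mod 47 = 4^2 = 16
  bit 4 = 1: r = r^2 * 40 mod 47 = 16^2 * 40 = 21*40 = 41
  bit 5 = 0: r = r^2 mod 47 = 41^2 = 36
  -> A = 36
B = 40^10 mod 47  (bits of 10 = 1010)
  bit 0 = 1: r = r^2 * 40 mod 47 = 1^2 * 40 = 1*40 = 40
  bit 1 = 0: r = r^2 mod 47 = 40^2 = 2
  bit 2 = 1: r = r^2 * 40 mod 47 = 2^2 * 40 = 4*40 = 19
  bit 3 = 0: r = r^2 mod 47 = 19^2 = 32
  -> B = 32
s = B^a = 32^34 mod 47  (bits of 34 = 100010)
  bit 0 = 1: r = r^2 * 32 mod 47 = 1^2 * 32 = 1*32 = 32
  bit 1 = 0: r = r^2 mod 47 = 32^2 = 37
  bit 2 = 0: r = r^2 mod 47 = 37^2 = 6
  bit 3 = 0: r = r^2 mod 47 = 6^2 = 36
  bit 4 = 1: r = r^2 * 32 mod 47 = 36^2 * 32 = 27*32 = 18
  bit 5 = 0: r = r^2 mod 47 = 18^2 = 42
  -> s = B^a = 42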